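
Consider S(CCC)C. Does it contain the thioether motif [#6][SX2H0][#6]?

The pattern [#6][SX2H0][#6] describes an aliphatic sulfur bridging two carbons with no H on the sulfur — a thioether.
The molecule carries a methylthio ether (-SCH3), whose atoms satisfy every constraint of the query, so the pattern matches.

Yes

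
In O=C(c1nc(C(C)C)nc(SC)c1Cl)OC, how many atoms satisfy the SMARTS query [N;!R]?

0

Check the 16 heavy atoms by environment: 2× n (aromatic, in 6-ring) → no; 4× c (aromatic, in 6-ring) → no; 6× C (acyclic) → no; 2× O (acyclic) → no; 1× Cl (acyclic) → no; 1× S (acyclic) → no.
No environment satisfies the query, so 0 matching atoms.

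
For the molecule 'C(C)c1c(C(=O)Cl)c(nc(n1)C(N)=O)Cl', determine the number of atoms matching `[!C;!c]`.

7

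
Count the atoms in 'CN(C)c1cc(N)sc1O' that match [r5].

5

Check the 10 heavy atoms by environment: 1× s (aromatic, in 5-ring) → match; 4× c (aromatic, in 5-ring) → match; 2× N (acyclic) → no; 2× C (acyclic) → no; 1× O (acyclic) → no.
Summing the matching environments: 1 + 4 = 5 matching atoms.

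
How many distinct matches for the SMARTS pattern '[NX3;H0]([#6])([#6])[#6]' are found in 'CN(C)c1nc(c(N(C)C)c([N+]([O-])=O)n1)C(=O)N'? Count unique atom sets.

2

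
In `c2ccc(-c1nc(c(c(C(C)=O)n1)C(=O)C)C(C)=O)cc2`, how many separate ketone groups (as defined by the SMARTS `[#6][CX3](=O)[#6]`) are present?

3

[#6][CX3](=O)[#6] is the SMARTS for a ketone: a carbonyl carbon (no H) flanked by two carbons.
The molecule carries 3 separate instances of an acetyl/ketone group (-C(=O)CH3) meeting every constraint; each maps to a distinct set of atoms, giving 3 matches.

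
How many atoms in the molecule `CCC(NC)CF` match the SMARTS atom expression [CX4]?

5

The query [CX4] means: C with X4: aliphatic carbon with exactly 4 total connections (bonds + H).
Check the 7 heavy atoms by environment: 5× C (X4) → match; 1× F (X1) → no; 1× N (X3) → no.
That gives 5 matching atoms.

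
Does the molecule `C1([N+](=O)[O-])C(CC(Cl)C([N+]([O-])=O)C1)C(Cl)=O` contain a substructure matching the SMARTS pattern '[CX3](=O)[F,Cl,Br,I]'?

Yes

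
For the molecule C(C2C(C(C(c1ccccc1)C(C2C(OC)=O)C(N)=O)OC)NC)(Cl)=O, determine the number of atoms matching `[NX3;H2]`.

The query [NX3;H2] means: aliphatic N with 3 total connections, two of them H — an -NH2 nitrogen (amine or amide).
Check the 26 heavy atoms by environment: 6× C (H1, X4) → no; 3× C (H0, X3) → no; 3× O (H0, X1) → no; 1× Cl (H0, X1) → no; 2× O (H0, X2) → no; 3× C (H3, X4) → no; 1× N (H1, X3) → no; 1× c (aromatic, H0, X3) → no; 5× c (aromatic, H1, X3) → no; 1× N (H2, X3) → match.
That gives 1 matching atom.

1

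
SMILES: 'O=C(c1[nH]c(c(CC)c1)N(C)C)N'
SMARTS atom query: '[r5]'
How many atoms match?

5

The query [r5] means: r5 matches atoms in a five-membered ring.
Check the 13 heavy atoms by environment: 1× n (aromatic, in 5-ring) → match; 4× c (aromatic, in 5-ring) → match; 5× C (acyclic) → no; 1× O (acyclic) → no; 2× N (acyclic) → no.
Summing the matching environments: 1 + 4 = 5 matching atoms.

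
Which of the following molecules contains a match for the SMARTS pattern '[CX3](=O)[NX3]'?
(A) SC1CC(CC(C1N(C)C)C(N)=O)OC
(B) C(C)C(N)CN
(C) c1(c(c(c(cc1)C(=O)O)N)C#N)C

A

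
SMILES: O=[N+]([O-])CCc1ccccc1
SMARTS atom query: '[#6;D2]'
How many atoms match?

7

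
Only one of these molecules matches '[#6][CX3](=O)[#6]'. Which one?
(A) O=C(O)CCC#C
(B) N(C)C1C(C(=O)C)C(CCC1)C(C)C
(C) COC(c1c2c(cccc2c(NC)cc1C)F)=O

[#6][CX3](=O)[#6] describes a carbonyl carbon (no H) flanked by two carbons (a ketone).
(A) has a carboxylic acid group (-C(=O)OH) but one neighbour of the carbonyl carbon is O, not C.
(B) contains an acetyl/ketone group (-C(=O)CH3), which satisfies every atom and bond constraint.
(C) has a methyl-ester group (-C(=O)OCH3) but one neighbour of the carbonyl carbon is O, not C.
So the answer is (B).

B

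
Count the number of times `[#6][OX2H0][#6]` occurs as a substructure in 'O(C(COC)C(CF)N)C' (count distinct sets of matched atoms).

[#6][OX2H0][#6] is the SMARTS for an ether: an aliphatic oxygen bridging two carbons with no H on the oxygen.
The molecule carries 2 separate instances of a methoxy ether (-OCH3) meeting every constraint; each maps to a distinct set of atoms, giving 2 matches.

2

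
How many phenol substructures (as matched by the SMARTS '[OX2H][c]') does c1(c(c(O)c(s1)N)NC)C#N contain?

[OX2H][c] is the SMARTS for a phenol: a hydroxyl oxygen attached to an aromatic carbon.
Exactly one fragment in the molecule meets all constraints, giving 1 match.

1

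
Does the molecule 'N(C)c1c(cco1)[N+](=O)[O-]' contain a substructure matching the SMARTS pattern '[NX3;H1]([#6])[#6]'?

The pattern [NX3;H1]([#6])[#6] describes a trivalent nitrogen with one H, bonded to two carbons — a secondary amine.
The molecule carries an N-methylamino group (-NHCH3), whose atoms satisfy every constraint of the query, so the pattern matches.

Yes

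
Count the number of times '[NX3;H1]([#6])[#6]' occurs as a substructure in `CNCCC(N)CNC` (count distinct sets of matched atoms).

[NX3;H1]([#6])[#6] is the SMARTS for a secondary amine: a trivalent nitrogen with one H, bonded to two carbons.
The molecule carries 2 separate instances of an N-methylamino group (-NHCH3) meeting every constraint; each maps to a distinct set of atoms, giving 2 matches.

2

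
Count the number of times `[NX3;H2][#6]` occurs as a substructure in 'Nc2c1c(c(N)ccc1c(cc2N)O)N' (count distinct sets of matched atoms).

4

[NX3;H2][#6] is the SMARTS for a primary amine: a trivalent nitrogen with two H attached to carbon.
The molecule carries 4 separate instances of a primary amino group (-NH2) meeting every constraint; each maps to a distinct set of atoms, giving 4 matches.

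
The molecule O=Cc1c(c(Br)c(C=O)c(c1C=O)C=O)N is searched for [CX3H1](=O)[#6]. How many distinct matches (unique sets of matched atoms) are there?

4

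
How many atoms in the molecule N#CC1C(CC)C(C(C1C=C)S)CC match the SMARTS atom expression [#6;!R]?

7

The query [#6;!R] means: carbon not in any ring.
Check the 14 heavy atoms by environment: 5× C (in 5-ring) → no; 7× C (acyclic) → match; 1× N (acyclic) → no; 1× S (acyclic) → no.
That gives 7 matching atoms.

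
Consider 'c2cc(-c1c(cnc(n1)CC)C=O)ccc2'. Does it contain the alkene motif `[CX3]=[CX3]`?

The pattern [CX3]=[CX3] describes a non-aromatic C=C double bond between two sp2 carbons — an alkene.
The closest candidate here is an ethyl group (-CH2CH3), but its C-C bond is a single bond between CX4 carbons, not CX3=CX3. No other fragment satisfies the full query, so there is no match.

No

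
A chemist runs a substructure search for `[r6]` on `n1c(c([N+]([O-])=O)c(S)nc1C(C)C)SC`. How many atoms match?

The query [r6] means: r6 matches atoms in a six-membered ring.
Check the 15 heavy atoms by environment: 2× n (aromatic, in 6-ring) → match; 4× c (aromatic, in 6-ring) → match; 2× S (acyclic) → no; 4× C (acyclic) → no; 1× N (charge +1, acyclic) → no; 1× O (charge -1, acyclic) → no; 1× O (acyclic) → no.
Summing the matching environments: 2 + 4 = 6 matching atoms.

6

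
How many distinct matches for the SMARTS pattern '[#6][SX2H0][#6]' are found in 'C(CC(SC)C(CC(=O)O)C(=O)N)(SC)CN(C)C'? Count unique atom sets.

[#6][SX2H0][#6] is the SMARTS for a thioether: an aliphatic sulfur bridging two carbons with no H on the sulfur.
The molecule carries 2 separate instances of a methylthio ether (-SCH3) meeting every constraint; each maps to a distinct set of atoms, giving 2 matches.

2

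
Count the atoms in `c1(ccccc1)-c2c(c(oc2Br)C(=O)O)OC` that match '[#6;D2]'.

The query [#6;D2] means: any carbon bonded to exactly two heavy atoms.
Check the 17 heavy atoms by environment: 1× o (aromatic, D2) → no; 5× c (aromatic, D3) → no; 1× Br (D1) → no; 5× c (aromatic, D2) → match; 1× C (D3) → no; 2× O (D1) → no; 1× O (D2) → no; 1× C (D1) → no.
That gives 5 matching atoms.

5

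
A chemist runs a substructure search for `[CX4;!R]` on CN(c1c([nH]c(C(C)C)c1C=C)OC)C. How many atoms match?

6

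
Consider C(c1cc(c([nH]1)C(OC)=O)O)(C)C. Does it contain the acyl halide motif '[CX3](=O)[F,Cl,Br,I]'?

No

The pattern [CX3](=O)[F,Cl,Br,I] describes a carbonyl carbon bonded to a halogen — an acyl halide.
The closest candidate here is a methyl-ester group (-C(=O)OCH3), but the carbonyl is bonded to -O-C, not to a halogen. No other fragment satisfies the full query, so there is no match.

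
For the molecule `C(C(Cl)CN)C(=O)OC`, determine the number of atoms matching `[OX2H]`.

Check the 9 heavy atoms by environment: 2× C (H2, X4) → no; 1× C (H1, X4) → no; 1× C (H0, X3) → no; 1× O (H0, X1) → no; 1× O (H0, X2) → no; 1× C (H3, X4) → no; 1× Cl (H0, X1) → no; 1× N (H2, X3) → no.
No environment satisfies the query, so 0 matching atoms.

0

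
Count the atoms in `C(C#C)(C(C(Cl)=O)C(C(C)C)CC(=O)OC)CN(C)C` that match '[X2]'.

3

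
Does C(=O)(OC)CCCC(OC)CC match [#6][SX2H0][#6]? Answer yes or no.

The pattern [#6][SX2H0][#6] describes an aliphatic sulfur bridging two carbons with no H on the sulfur — a thioether.
The closest candidate here is a methoxy ether (-OCH3), but the bridging atom is O, not S. No other fragment satisfies the full query, so there is no match.

No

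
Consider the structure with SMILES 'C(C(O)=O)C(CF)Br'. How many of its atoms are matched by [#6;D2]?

2

The query [#6;D2] means: any carbon bonded to exactly two heavy atoms.
Check the 8 heavy atoms by environment: 2× C (D2) → match; 2× C (D3) → no; 2× O (D1) → no; 1× Br (D1) → no; 1× F (D1) → no.
That gives 2 matching atoms.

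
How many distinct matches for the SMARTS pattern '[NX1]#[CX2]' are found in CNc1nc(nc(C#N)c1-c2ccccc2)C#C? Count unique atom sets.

1

[NX1]#[CX2] is the SMARTS for a nitrile: a nitrogen triple-bonded to a two-connected carbon.
Exactly one fragment in the molecule meets all constraints, giving 1 match.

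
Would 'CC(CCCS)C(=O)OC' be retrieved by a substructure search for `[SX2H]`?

Yes

The pattern [SX2H] describes an aliphatic sulfur with two connections, one being H — a thiol.
The molecule carries a thiol (-SH), whose atoms satisfy every constraint of the query, so the pattern matches.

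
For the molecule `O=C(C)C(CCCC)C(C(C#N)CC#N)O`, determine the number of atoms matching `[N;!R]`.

2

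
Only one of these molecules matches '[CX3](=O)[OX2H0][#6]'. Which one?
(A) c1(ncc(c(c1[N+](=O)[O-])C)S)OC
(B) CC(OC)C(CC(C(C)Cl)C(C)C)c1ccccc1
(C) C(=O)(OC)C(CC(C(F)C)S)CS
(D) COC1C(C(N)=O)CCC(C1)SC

C

[CX3](=O)[OX2H0][#6] describes a carbonyl carbon bonded to an oxygen that is itself bonded to carbon (no H on that O) (an ester).
(A) has a methoxy ether (-OCH3) but the ether oxygen is not adjacent to a C=O carbon.
(B) has a methoxy ether (-OCH3) but the ether oxygen is not adjacent to a C=O carbon.
(C) contains a methyl-ester group (-C(=O)OCH3), which satisfies every atom and bond constraint.
(D) has a primary amide (-C(=O)NH2) but the carbonyl is bonded to N, not to an O-C linkage.
So the answer is (C).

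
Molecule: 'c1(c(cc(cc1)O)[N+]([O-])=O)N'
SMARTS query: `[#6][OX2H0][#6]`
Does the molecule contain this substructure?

No

The pattern [#6][OX2H0][#6] describes an aliphatic oxygen bridging two carbons with no H on the oxygen — an ether.
The closest candidate here is a hydroxyl group (-OH), but the oxygen has H1, not H0 bridging two carbons. No other fragment satisfies the full query, so there is no match.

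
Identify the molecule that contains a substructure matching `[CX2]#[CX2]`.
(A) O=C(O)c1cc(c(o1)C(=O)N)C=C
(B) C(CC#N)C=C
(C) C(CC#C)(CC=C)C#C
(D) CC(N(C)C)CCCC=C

C

[CX2]#[CX2] describes a carbon-carbon triple bond (an alkyne).
(A) has a vinyl group (-CH=CH2) but the C=C is a double bond; both carbons are CX3, not CX2.
(B) has a vinyl group (-CH=CH2) but the C=C is a double bond; both carbons are CX3, not CX2.
(C) contains an ethynyl group (-C#CH), which satisfies every atom and bond constraint.
(D) has a vinyl group (-CH=CH2) but the C=C is a double bond; both carbons are CX3, not CX2.
So the answer is (C).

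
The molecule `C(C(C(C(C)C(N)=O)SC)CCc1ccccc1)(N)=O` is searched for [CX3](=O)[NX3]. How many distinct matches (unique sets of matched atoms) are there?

[CX3](=O)[NX3] is the SMARTS for an amide: a carbonyl carbon bonded to a trivalent nitrogen.
The molecule carries 2 separate instances of a primary amide (-C(=O)NH2) meeting every constraint; each maps to a distinct set of atoms, giving 2 matches.

2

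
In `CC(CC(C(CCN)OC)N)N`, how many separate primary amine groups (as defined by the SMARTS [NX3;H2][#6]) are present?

[NX3;H2][#6] is the SMARTS for a primary amine: a trivalent nitrogen with two H attached to carbon.
The molecule carries 3 separate instances of a primary amino group (-NH2) meeting every constraint; each maps to a distinct set of atoms, giving 3 matches.

3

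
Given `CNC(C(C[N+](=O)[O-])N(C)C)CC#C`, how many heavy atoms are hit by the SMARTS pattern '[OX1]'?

2

Check the 14 heavy atoms by environment: 7× C (X4) → no; 2× C (X2) → no; 2× N (X3) → no; 1× N (charge +1, X3) → no; 1× O (charge -1, X1) → match; 1× O (X1) → match.
Summing the matching environments: 1 + 1 = 2 matching atoms.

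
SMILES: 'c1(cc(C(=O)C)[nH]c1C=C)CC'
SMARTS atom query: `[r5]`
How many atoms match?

The query [r5] means: r5 matches atoms in a five-membered ring.
Check the 12 heavy atoms by environment: 1× n (aromatic, in 5-ring) → match; 4× c (aromatic, in 5-ring) → match; 6× C (acyclic) → no; 1× O (acyclic) → no.
Summing the matching environments: 1 + 4 = 5 matching atoms.

5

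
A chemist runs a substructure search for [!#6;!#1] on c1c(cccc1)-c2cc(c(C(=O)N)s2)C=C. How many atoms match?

3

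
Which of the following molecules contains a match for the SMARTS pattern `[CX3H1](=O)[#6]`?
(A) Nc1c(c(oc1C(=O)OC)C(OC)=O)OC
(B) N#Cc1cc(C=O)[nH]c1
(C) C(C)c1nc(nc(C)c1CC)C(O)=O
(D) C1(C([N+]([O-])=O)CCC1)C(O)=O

B

[CX3H1](=O)[#6] describes an sp2 carbon with one H, double-bonded to O and single-bonded to carbon (an aldehyde).
(A) has a methyl-ester group (-C(=O)OCH3) but the carbonyl carbon has H0, not H1.
(B) contains an aldehyde (-CHO), which satisfies every atom and bond constraint.
(C) has a carboxylic acid group (-C(=O)OH) but the carbonyl carbon has H0 and is bonded to O, not H1.
(D) has a carboxylic acid group (-C(=O)OH) but the carbonyl carbon has H0 and is bonded to O, not H1.
So the answer is (B).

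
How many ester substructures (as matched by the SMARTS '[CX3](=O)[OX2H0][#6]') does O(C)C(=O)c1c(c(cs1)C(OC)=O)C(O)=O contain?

2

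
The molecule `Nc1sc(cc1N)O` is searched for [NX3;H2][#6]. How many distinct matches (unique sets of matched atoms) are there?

[NX3;H2][#6] is the SMARTS for a primary amine: a trivalent nitrogen with two H attached to carbon.
The molecule carries 2 separate instances of a primary amino group (-NH2) meeting every constraint; each maps to a distinct set of atoms, giving 2 matches.

2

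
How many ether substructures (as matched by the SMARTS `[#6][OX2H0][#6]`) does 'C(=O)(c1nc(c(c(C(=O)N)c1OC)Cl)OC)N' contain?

2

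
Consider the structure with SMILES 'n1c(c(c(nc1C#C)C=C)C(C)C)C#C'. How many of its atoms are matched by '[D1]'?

Check the 15 heavy atoms by environment: 2× n (aromatic, D2) → no; 4× c (aromatic, D3) → no; 3× C (D2) → no; 5× C (D1) → match; 1× C (D3) → no.
That gives 5 matching atoms.

5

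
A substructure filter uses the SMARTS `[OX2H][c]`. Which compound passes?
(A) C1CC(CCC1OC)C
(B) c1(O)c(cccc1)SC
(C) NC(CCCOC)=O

B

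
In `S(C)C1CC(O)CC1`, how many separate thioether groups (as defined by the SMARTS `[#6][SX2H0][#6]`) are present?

[#6][SX2H0][#6] is the SMARTS for a thioether: an aliphatic sulfur bridging two carbons with no H on the sulfur.
Exactly one fragment in the molecule meets all constraints, giving 1 match.

1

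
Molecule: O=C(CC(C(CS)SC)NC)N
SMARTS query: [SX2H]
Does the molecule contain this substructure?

Yes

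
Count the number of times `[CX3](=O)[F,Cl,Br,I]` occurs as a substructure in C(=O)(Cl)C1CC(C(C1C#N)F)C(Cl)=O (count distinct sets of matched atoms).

2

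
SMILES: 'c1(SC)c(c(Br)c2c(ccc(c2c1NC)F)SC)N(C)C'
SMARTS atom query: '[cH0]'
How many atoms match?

8

Check the 21 heavy atoms by environment: 8× c (aromatic, H0) → match; 2× c (aromatic, H1) → no; 1× F (H0) → no; 2× S (H0) → no; 5× C (H3) → no; 1× Br (H0) → no; 1× N (H1) → no; 1× N (H0) → no.
That gives 8 matching atoms.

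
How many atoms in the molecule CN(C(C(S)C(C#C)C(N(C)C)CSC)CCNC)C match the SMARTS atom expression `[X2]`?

The query [X2] means: any atom with exactly two total connections (bonds + H).
Check the 20 heavy atoms by environment: 13× C (X4) → no; 2× C (X2) → match; 3× N (X3) → no; 2× S (X2) → match.
Summing the matching environments: 2 + 2 = 4 matching atoms.

4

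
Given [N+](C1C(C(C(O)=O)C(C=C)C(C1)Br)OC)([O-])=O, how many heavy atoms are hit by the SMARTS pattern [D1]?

The query [D1] means: atom with exactly one heavy-atom neighbour (degree 1).
Check the 17 heavy atoms by environment: 6× C (D3) → no; 2× C (D2) → no; 3× O (D1) → match; 1× Br (D1) → match; 1× N (charge +1, D3) → no; 1× O (charge -1, D1) → match; 1× O (D2) → no; 2× C (D1) → match.
Summing the matching environments: 3 + 1 + 1 + 2 = 7 matching atoms.

7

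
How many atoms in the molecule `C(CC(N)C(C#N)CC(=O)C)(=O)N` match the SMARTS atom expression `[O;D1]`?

2

Check the 13 heavy atoms by environment: 3× C (D2) → no; 4× C (D3) → no; 3× N (D1) → no; 2× O (D1) → match; 1× C (D1) → no.
That gives 2 matching atoms.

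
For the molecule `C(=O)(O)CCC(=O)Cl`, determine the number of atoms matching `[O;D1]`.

Check the 8 heavy atoms by environment: 2× C (D2) → no; 2× C (D3) → no; 3× O (D1) → match; 1× Cl (D1) → no.
That gives 3 matching atoms.

3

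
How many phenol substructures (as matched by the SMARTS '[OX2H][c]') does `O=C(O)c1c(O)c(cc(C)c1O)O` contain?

3

[OX2H][c] is the SMARTS for a phenol: a hydroxyl oxygen attached to an aromatic carbon.
The molecule carries 3 separate instances of a hydroxyl group (-OH) meeting every constraint; each maps to a distinct set of atoms, giving 3 matches.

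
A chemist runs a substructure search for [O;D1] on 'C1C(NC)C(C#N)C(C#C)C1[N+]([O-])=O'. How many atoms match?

Check the 14 heavy atoms by environment: 4× C (D3) → no; 3× C (D2) → no; 2× C (D1) → no; 1× N (D1) → no; 1× N (D2) → no; 1× N (charge +1, D3) → no; 1× O (charge -1, D1) → match; 1× O (D1) → match.
Summing the matching environments: 1 + 1 = 2 matching atoms.

2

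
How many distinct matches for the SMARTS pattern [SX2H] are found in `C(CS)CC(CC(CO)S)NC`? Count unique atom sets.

[SX2H] is the SMARTS for a thiol: an aliphatic sulfur with two connections, one being H.
The molecule carries 2 separate instances of a thiol (-SH) meeting every constraint; each maps to a distinct set of atoms, giving 2 matches.

2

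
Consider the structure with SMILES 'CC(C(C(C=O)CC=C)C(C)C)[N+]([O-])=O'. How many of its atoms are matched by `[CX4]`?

8

The query [CX4] means: C with X4: aliphatic carbon with exactly 4 total connections (bonds + H).
Check the 15 heavy atoms by environment: 8× C (X4) → match; 3× C (X3) → no; 2× O (X1) → no; 1× N (charge +1, X3) → no; 1× O (charge -1, X1) → no.
That gives 8 matching atoms.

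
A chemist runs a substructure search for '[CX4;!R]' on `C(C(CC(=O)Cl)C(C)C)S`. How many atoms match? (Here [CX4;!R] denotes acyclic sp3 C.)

Check the 10 heavy atoms by environment: 6× C (X4, acyclic) → match; 1× S (X2, acyclic) → no; 1× C (X3, acyclic) → no; 1× O (X1, acyclic) → no; 1× Cl (X1, acyclic) → no.
That gives 6 matching atoms.

6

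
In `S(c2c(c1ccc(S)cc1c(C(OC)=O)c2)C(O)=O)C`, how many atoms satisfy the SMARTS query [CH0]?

2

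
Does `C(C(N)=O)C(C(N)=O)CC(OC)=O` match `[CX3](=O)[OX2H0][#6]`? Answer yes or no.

Yes

The pattern [CX3](=O)[OX2H0][#6] describes a carbonyl carbon bonded to an oxygen that is itself bonded to carbon (no H on that O) — an ester.
The molecule carries a methyl-ester group (-C(=O)OCH3), whose atoms satisfy every constraint of the query, so the pattern matches.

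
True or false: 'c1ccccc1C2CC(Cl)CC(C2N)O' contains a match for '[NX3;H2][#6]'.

The pattern [NX3;H2][#6] describes a trivalent nitrogen with two H attached to carbon — a primary amine.
The molecule carries a primary amino group (-NH2), whose atoms satisfy every constraint of the query, so the pattern matches.

True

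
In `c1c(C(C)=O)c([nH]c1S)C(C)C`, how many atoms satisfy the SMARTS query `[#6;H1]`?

2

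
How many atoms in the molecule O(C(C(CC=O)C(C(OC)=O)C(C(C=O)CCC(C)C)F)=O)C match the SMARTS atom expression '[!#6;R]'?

0

Check the 23 heavy atoms by environment: 16× C (acyclic) → no; 6× O (acyclic) → no; 1× F (acyclic) → no.
No environment satisfies the query, so 0 matching atoms.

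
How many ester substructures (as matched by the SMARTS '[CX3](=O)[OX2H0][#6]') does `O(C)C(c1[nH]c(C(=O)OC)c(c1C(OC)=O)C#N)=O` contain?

3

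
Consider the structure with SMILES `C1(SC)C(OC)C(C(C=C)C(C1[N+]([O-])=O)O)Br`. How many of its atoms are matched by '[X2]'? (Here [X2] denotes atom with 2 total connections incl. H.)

3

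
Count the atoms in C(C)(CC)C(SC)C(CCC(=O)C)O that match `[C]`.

11

Check the 14 heavy atoms by environment: 11× C → match; 2× O → no; 1× S → no.
That gives 11 matching atoms.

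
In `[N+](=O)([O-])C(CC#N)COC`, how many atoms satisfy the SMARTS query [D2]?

4

The query [D2] means: atom with exactly two heavy-atom neighbours.
Check the 10 heavy atoms by environment: 3× C (D2) → match; 1× C (D3) → no; 1× N (D1) → no; 1× O (D2) → match; 1× C (D1) → no; 1× N (charge +1, D3) → no; 1× O (charge -1, D1) → no; 1× O (D1) → no.
Summing the matching environments: 3 + 1 = 4 matching atoms.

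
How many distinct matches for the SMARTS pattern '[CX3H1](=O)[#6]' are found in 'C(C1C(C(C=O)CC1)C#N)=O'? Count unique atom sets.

2

[CX3H1](=O)[#6] is the SMARTS for an aldehyde: an sp2 carbon with one H, double-bonded to O and single-bonded to carbon.
The molecule carries 2 separate instances of an aldehyde (-CHO) meeting every constraint; each maps to a distinct set of atoms, giving 2 matches.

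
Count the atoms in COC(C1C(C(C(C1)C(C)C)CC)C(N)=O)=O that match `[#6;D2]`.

2

The query [#6;D2] means: any carbon bonded to exactly two heavy atoms.
Check the 17 heavy atoms by environment: 7× C (D3) → no; 2× C (D2) → match; 2× O (D1) → no; 1× N (D1) → no; 1× O (D2) → no; 4× C (D1) → no.
That gives 2 matching atoms.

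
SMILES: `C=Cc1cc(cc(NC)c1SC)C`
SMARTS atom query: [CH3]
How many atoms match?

3

The query [CH3] means: aliphatic carbon with exactly three hydrogens.
Check the 13 heavy atoms by environment: 4× c (aromatic, H0) → no; 2× c (aromatic, H1) → no; 1× N (H1) → no; 3× C (H3) → match; 1× C (H1) → no; 1× C (H2) → no; 1× S (H0) → no.
That gives 3 matching atoms.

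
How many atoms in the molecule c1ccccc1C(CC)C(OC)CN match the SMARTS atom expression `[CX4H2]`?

2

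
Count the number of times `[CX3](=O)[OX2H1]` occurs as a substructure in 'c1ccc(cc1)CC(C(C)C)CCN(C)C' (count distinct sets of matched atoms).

0

[CX3](=O)[OX2H1] is the SMARTS for a carboxylic acid: an sp2 carbon double-bonded to O and single-bonded to an -OH oxygen.
No fragment in the molecule satisfies every constraint, giving 0 matches.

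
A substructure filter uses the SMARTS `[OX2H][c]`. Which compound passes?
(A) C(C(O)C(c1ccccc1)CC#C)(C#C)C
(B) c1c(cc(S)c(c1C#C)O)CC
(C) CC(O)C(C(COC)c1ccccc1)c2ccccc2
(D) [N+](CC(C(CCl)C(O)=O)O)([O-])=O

B

[OX2H][c] describes a hydroxyl oxygen attached to an aromatic carbon (a phenol).
(A) has a hydroxyl group (-OH) but the -OH is on an aliphatic carbon, not an aromatic c.
(B) contains a hydroxyl group (-OH), which satisfies every atom and bond constraint.
(C) has a hydroxyl group (-OH) but the -OH is on an aliphatic carbon, not an aromatic c.
(D) has a hydroxyl group (-OH) but the -OH is on an aliphatic carbon, not an aromatic c.
So the answer is (B).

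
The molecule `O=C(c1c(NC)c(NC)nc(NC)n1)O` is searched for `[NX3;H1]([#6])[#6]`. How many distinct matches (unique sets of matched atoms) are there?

3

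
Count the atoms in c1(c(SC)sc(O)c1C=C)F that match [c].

The query [c] means: lowercase c matches aromatic carbon only.
Check the 11 heavy atoms by environment: 1× s (aromatic) → no; 4× c (aromatic) → match; 1× S → no; 3× C → no; 1× F → no; 1× O → no.
That gives 4 matching atoms.

4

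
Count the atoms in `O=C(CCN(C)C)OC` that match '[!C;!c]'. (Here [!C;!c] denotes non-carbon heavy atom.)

The query [!C;!c] means: neither aliphatic nor aromatic carbon — same as [!#6].
Check the 9 heavy atoms by environment: 6× C → no; 1× N → match; 2× O → match.
Summing the matching environments: 1 + 2 = 3 matching atoms.

3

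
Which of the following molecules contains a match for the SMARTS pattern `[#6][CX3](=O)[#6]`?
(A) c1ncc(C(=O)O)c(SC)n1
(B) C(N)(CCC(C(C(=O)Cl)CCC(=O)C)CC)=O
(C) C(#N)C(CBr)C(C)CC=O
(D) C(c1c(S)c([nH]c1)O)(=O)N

[#6][CX3](=O)[#6] describes a carbonyl carbon (no H) flanked by two carbons (a ketone).
(A) has a carboxylic acid group (-C(=O)OH) but one neighbour of the carbonyl carbon is O, not C.
(B) contains an acetyl/ketone group (-C(=O)CH3), which satisfies every atom and bond constraint.
(C) has an aldehyde (-CHO) but the carbonyl carbon has H1, so it is not flanked by two carbons.
(D) has a primary amide (-C(=O)NH2) but one neighbour of the carbonyl carbon is N, not C.
So the answer is (B).

B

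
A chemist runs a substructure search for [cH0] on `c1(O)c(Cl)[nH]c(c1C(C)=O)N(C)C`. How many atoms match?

The query [cH0] means: aromatic carbon with no attached hydrogen (substituted or ring-fusion).
Check the 13 heavy atoms by environment: 1× n (aromatic, H1) → no; 4× c (aromatic, H0) → match; 1× O (H1) → no; 1× C (H0) → no; 1× O (H0) → no; 3× C (H3) → no; 1× N (H0) → no; 1× Cl (H0) → no.
That gives 4 matching atoms.

4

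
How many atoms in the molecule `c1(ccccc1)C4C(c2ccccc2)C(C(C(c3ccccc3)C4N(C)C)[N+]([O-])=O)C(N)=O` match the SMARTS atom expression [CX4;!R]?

2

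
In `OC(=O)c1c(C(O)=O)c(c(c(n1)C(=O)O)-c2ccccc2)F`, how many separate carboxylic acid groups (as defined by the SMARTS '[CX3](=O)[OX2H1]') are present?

3

[CX3](=O)[OX2H1] is the SMARTS for a carboxylic acid: an sp2 carbon double-bonded to O and single-bonded to an -OH oxygen.
The molecule carries 3 separate instances of a carboxylic acid group (-C(=O)OH) meeting every constraint; each maps to a distinct set of atoms, giving 3 matches.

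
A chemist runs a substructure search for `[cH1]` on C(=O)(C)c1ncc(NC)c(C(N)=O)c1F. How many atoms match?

Check the 15 heavy atoms by environment: 1× n (aromatic, H0) → no; 1× c (aromatic, H1) → match; 4× c (aromatic, H0) → no; 1× N (H1) → no; 2× C (H3) → no; 1× F (H0) → no; 2× C (H0) → no; 2× O (H0) → no; 1× N (H2) → no.
That gives 1 matching atom.

1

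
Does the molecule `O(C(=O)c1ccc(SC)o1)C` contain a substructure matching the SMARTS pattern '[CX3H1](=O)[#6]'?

No

The pattern [CX3H1](=O)[#6] describes an sp2 carbon with one H, double-bonded to O and single-bonded to carbon — an aldehyde.
The closest candidate here is a methyl-ester group (-C(=O)OCH3), but the carbonyl carbon has H0, not H1. No other fragment satisfies the full query, so there is no match.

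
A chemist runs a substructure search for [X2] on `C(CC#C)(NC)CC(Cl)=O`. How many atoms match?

2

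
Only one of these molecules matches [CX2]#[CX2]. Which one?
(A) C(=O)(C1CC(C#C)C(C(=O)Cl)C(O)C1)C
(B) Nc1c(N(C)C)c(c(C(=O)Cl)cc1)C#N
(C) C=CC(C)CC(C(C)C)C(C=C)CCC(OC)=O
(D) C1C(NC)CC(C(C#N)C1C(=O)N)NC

[CX2]#[CX2] describes a carbon-carbon triple bond (an alkyne).
(A) contains an ethynyl group (-C#CH), which satisfies every atom and bond constraint.
(B) has a nitrile (-C#N) but the triple bond is C#N, not C#C.
(C) has a vinyl group (-CH=CH2) but the C=C is a double bond; both carbons are CX3, not CX2.
(D) has a nitrile (-C#N) but the triple bond is C#N, not C#C.
So the answer is (A).

A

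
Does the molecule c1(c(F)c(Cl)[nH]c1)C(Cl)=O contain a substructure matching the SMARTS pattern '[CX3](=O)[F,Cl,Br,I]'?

Yes

The pattern [CX3](=O)[F,Cl,Br,I] describes a carbonyl carbon bonded to a halogen — an acyl halide.
The molecule carries an acyl chloride (-C(=O)Cl), whose atoms satisfy every constraint of the query, so the pattern matches.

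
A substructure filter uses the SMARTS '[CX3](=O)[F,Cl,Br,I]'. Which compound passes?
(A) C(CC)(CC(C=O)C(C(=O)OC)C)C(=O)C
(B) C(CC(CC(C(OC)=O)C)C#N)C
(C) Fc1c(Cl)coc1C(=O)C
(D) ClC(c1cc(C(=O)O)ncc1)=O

D

[CX3](=O)[F,Cl,Br,I] describes a carbonyl carbon bonded to a halogen (an acyl halide).
(A) has a methyl-ester group (-C(=O)OCH3) but the carbonyl is bonded to -O-C, not to a halogen.
(B) has a methyl-ester group (-C(=O)OCH3) but the carbonyl is bonded to -O-C, not to a halogen.
(C) has a chloro substituent but the Cl is not on a carbonyl carbon.
(D) contains an acyl chloride (-C(=O)Cl), which satisfies every atom and bond constraint.
So the answer is (D).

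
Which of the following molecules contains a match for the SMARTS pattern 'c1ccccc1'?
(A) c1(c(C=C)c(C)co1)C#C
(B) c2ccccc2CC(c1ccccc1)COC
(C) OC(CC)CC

B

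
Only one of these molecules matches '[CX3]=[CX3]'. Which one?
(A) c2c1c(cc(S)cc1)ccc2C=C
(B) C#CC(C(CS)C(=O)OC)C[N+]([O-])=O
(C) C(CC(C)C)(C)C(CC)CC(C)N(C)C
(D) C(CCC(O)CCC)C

A

[CX3]=[CX3] describes a non-aromatic C=C double bond between two sp2 carbons (an alkene).
(A) contains a vinyl group (-CH=CH2), which satisfies every atom and bond constraint.
(B) has an ethynyl group (-C#CH) but the C-C bond is a triple bond, not a double bond.
(C) has an ethyl group (-CH2CH3) but its C-C bond is a single bond between CX4 carbons, not CX3=CX3.
(D) has an ethyl group (-CH2CH3) but its C-C bond is a single bond between CX4 carbons, not CX3=CX3.
So the answer is (A).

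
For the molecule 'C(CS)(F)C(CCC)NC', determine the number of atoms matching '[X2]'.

The query [X2] means: any atom with exactly two total connections (bonds + H).
Check the 10 heavy atoms by environment: 7× C (X4) → no; 1× S (X2) → match; 1× F (X1) → no; 1× N (X3) → no.
That gives 1 matching atom.

1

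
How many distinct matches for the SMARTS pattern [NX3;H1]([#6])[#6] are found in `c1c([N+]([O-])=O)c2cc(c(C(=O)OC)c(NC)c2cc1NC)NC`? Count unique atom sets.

[NX3;H1]([#6])[#6] is the SMARTS for a secondary amine: a trivalent nitrogen with one H, bonded to two carbons.
The molecule carries 3 separate instances of an N-methylamino group (-NHCH3) meeting every constraint; each maps to a distinct set of atoms, giving 3 matches.

3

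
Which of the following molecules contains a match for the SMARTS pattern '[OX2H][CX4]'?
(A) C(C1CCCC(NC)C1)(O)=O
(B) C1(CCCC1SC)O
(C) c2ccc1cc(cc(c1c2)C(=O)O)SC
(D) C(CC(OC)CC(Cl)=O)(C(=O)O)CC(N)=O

[OX2H][CX4] describes a hydroxyl oxygen bound to an sp3 (X4) carbon (an aliphatic alcohol).
(A) has a carboxylic acid group (-C(=O)OH) but the -OH is on a CX3 carbonyl carbon, not a CX4 carbon.
(B) contains a hydroxyl group (-OH), which satisfies every atom and bond constraint.
(C) has a carboxylic acid group (-C(=O)OH) but the -OH is on a CX3 carbonyl carbon, not a CX4 carbon.
(D) has a carboxylic acid group (-C(=O)OH) but the -OH is on a CX3 carbonyl carbon, not a CX4 carbon.
So the answer is (B).

B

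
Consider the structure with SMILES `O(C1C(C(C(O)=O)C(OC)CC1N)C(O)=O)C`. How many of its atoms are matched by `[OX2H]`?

Check the 17 heavy atoms by environment: 1× C (H2, X4) → no; 5× C (H1, X4) → no; 2× C (H0, X3) → no; 2× O (H0, X1) → no; 2× O (H1, X2) → match; 1× N (H2, X3) → no; 2× O (H0, X2) → no; 2× C (H3, X4) → no.
That gives 2 matching atoms.

2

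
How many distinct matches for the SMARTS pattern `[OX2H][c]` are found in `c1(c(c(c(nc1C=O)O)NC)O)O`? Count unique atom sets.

3

[OX2H][c] is the SMARTS for a phenol: a hydroxyl oxygen attached to an aromatic carbon.
The molecule carries 3 separate instances of a hydroxyl group (-OH) meeting every constraint; each maps to a distinct set of atoms, giving 3 matches.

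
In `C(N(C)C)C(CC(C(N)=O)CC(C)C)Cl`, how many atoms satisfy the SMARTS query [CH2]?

3

The query [CH2] means: aliphatic carbon with exactly two hydrogens.
Check the 15 heavy atoms by environment: 3× C (H2) → match; 3× C (H1) → no; 4× C (H3) → no; 1× N (H0) → no; 1× C (H0) → no; 1× O (H0) → no; 1× N (H2) → no; 1× Cl (H0) → no.
That gives 3 matching atoms.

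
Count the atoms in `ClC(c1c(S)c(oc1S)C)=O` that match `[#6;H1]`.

0

Check the 11 heavy atoms by environment: 1× o (aromatic, H0) → no; 4× c (aromatic, H0) → no; 1× C (H3) → no; 2× S (H1) → no; 1× C (H0) → no; 1× O (H0) → no; 1× Cl (H0) → no.
No environment satisfies the query, so 0 matching atoms.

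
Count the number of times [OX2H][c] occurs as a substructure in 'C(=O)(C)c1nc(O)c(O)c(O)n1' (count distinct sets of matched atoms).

[OX2H][c] is the SMARTS for a phenol: a hydroxyl oxygen attached to an aromatic carbon.
The molecule carries 3 separate instances of a hydroxyl group (-OH) meeting every constraint; each maps to a distinct set of atoms, giving 3 matches.

3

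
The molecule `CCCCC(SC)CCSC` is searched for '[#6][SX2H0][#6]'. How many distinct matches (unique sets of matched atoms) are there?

[#6][SX2H0][#6] is the SMARTS for a thioether: an aliphatic sulfur bridging two carbons with no H on the sulfur.
The molecule carries 2 separate instances of a methylthio ether (-SCH3) meeting every constraint; each maps to a distinct set of atoms, giving 2 matches.

2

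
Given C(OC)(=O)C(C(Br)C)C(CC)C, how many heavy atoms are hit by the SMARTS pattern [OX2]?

1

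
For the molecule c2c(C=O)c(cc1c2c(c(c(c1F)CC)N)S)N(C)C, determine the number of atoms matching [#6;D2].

4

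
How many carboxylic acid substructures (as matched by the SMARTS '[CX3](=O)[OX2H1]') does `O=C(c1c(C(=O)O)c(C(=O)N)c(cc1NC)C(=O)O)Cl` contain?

[CX3](=O)[OX2H1] is the SMARTS for a carboxylic acid: an sp2 carbon double-bonded to O and single-bonded to an -OH oxygen.
The molecule carries 2 separate instances of a carboxylic acid group (-C(=O)OH) meeting every constraint; each maps to a distinct set of atoms, giving 2 matches.

2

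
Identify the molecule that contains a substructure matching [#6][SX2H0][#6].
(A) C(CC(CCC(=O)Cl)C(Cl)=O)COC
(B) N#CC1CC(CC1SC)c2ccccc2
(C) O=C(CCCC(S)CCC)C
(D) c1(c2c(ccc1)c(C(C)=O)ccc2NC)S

[#6][SX2H0][#6] describes an aliphatic sulfur bridging two carbons with no H on the sulfur (a thioether).
(A) has a methoxy ether (-OCH3) but the bridging atom is O, not S.
(B) contains a methylthio ether (-SCH3), which satisfies every atom and bond constraint.
(C) has a thiol (-SH) but the sulfur has H1, not H0 bridging two carbons.
(D) has a thiol (-SH) but the sulfur has H1, not H0 bridging two carbons.
So the answer is (B).

B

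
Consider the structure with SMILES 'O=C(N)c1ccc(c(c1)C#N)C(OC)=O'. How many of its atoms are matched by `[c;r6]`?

6

The query [c;r6] means: aromatic carbon that belongs to a six-membered ring.
Check the 15 heavy atoms by environment: 6× c (aromatic, in 6-ring) → match; 4× C (acyclic) → no; 3× O (acyclic) → no; 2× N (acyclic) → no.
That gives 6 matching atoms.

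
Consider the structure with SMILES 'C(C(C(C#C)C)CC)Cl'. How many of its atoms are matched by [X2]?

Check the 9 heavy atoms by environment: 6× C (X4) → no; 2× C (X2) → match; 1× Cl (X1) → no.
That gives 2 matching atoms.

2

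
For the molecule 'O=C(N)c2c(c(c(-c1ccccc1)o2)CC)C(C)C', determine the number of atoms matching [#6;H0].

6

The query [#6;H0] means: any carbon with no attached hydrogen.
Check the 19 heavy atoms by environment: 1× o (aromatic, H0) → no; 5× c (aromatic, H0) → match; 5× c (aromatic, H1) → no; 1× C (H2) → no; 3× C (H3) → no; 1× C (H1) → no; 1× C (H0) → match; 1× O (H0) → no; 1× N (H2) → no.
Summing the matching environments: 5 + 1 = 6 matching atoms.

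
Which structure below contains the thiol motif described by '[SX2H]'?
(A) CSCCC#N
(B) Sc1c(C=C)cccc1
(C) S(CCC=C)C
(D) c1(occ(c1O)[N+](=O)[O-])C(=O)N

[SX2H] describes an aliphatic sulfur with two connections, one being H (a thiol).
(A) has a methylthio ether (-SCH3) but the sulfur has H0 (bonded to two carbons), not H1.
(B) contains a thiol (-SH), which satisfies every atom and bond constraint.
(C) has a methylthio ether (-SCH3) but the sulfur has H0 (bonded to two carbons), not H1.
(D) has a hydroxyl group (-OH) but it is an -OH, not an -SH.
So the answer is (B).

B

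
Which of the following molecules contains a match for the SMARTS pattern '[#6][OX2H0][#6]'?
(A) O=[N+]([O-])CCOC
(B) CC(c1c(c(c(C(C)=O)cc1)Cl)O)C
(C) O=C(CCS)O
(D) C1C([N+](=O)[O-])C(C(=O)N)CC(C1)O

A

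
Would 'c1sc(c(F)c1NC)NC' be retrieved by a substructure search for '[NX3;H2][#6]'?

No

The pattern [NX3;H2][#6] describes a trivalent nitrogen with two H attached to carbon — a primary amine.
The closest candidate here is an N-methylamino group (-NHCH3), but the nitrogen bears two carbons and only one H (H1), not H2. No other fragment satisfies the full query, so there is no match.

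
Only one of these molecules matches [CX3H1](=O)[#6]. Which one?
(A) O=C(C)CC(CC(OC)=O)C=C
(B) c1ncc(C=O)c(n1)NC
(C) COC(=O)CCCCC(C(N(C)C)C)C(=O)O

[CX3H1](=O)[#6] describes an sp2 carbon with one H, double-bonded to O and single-bonded to carbon (an aldehyde).
(A) has a methyl-ester group (-C(=O)OCH3) but the carbonyl carbon has H0, not H1.
(B) contains an aldehyde (-CHO), which satisfies every atom and bond constraint.
(C) has a methyl-ester group (-C(=O)OCH3) but the carbonyl carbon has H0, not H1.
So the answer is (B).

B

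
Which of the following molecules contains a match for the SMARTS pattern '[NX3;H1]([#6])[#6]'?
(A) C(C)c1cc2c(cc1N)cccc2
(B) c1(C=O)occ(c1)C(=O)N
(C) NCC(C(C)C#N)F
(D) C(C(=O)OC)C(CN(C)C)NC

D

[NX3;H1]([#6])[#6] describes a trivalent nitrogen with one H, bonded to two carbons (a secondary amine).
(A) has a primary amino group (-NH2) but the nitrogen has H2 and only one carbon neighbour.
(B) has a primary amide (-C(=O)NH2) but the -C(=O)NH2 nitrogen has H2, not H1.
(C) has a primary amino group (-NH2) but the nitrogen has H2 and only one carbon neighbour.
(D) contains an N-methylamino group (-NHCH3), which satisfies every atom and bond constraint.
So the answer is (D).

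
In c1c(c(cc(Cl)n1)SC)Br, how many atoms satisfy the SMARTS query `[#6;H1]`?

2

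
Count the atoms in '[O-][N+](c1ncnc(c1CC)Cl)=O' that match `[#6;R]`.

4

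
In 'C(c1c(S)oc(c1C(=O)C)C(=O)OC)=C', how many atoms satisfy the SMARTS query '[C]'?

6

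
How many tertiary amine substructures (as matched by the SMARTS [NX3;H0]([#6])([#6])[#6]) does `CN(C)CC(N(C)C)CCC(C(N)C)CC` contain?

2

[NX3;H0]([#6])([#6])[#6] is the SMARTS for a tertiary amine: a trivalent nitrogen with no H, bonded to three carbons.
The molecule carries 2 separate instances of a dimethylamino group (-N(CH3)2) meeting every constraint; each maps to a distinct set of atoms, giving 2 matches.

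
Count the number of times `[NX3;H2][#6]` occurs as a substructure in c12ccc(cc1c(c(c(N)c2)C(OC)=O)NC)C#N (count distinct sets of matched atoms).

1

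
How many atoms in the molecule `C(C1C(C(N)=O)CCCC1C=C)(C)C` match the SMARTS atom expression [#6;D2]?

The query [#6;D2] means: any carbon bonded to exactly two heavy atoms.
Check the 14 heavy atoms by environment: 4× C (D2) → match; 5× C (D3) → no; 1× O (D1) → no; 1× N (D1) → no; 3× C (D1) → no.
That gives 4 matching atoms.

4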